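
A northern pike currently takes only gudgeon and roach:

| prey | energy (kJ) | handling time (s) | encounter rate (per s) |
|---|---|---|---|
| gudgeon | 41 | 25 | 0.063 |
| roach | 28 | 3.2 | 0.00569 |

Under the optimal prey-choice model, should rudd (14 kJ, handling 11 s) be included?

On gudgeon and roach alone, R = ΣλE/(1+Σλh) = 2.742/2.593 = 1.058 kJ/s.
rudd: E/h = 14/11 = 1.273 kJ/s.
Since 1.273 > R, including rudd increases the long-run rate.

Yes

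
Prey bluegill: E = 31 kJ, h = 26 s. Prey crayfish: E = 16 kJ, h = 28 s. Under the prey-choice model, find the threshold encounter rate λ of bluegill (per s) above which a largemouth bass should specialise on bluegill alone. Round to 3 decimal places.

0.035 per s

At the threshold, the rate on bluegill alone equals the profitability of crayfish: λ·31/(1 + λ·26) = 16/28 = 0.5714.
Rearranging, λ(31 − 0.5714×26) = 0.5714, so λ = 0.5714/16.14 = 0.0354 per s.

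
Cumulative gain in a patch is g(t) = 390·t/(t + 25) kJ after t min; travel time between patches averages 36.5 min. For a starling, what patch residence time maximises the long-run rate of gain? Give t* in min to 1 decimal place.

Optimal t* satisfies g'(t*) = g(t*)/(T + t*).
g'(t) = 390·25/(t + 25)². Setting 390·25/(t+25)² = 390t/[(t+25)(36.5+t)] gives 25(36.5+t) = t(t+25), so t² = 25×36.5 = 912.5.
t* = √912.5 = 30.21 min.

30.2 min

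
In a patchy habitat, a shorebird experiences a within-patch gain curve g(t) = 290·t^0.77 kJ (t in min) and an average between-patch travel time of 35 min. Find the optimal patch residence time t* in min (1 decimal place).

Maximise g(t)/(T+t): set derivative to zero → g'(t)(T+t) = g(t).
g'(t) = 0.77·290·t^-0.23. Setting 0.77·290·t^-0.23 = 290·t^0.77/(35+t) gives 0.77(35+t) = t, so 0.23·t = 0.77×35.
t* = 0.77×35/0.23 = 117.2 min.

117.2 min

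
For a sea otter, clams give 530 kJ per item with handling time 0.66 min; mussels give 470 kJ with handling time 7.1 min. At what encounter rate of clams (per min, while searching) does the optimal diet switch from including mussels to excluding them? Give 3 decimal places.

The zero-one rule: include mussels iff E₂/h₂ > λE₁/(1+λh₁). Equality gives the switch point.
λE₁h₂ = E₂ + λE₂h₁ ⇒ λ = E₂/(E₁h₂ − E₂h₁) = 470/(3763 − 310.2) = 0.1361 per min.

0.136 per min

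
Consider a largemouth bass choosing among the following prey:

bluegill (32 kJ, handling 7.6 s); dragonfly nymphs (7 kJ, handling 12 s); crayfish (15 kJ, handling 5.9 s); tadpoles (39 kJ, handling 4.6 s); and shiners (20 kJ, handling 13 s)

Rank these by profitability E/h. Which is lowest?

In descending order of E/h:
tadpoles: 39/4.6 = 8.48 kJ/s
bluegill: 32/7.6 = 4.21 kJ/s
crayfish: 15/5.9 = 2.54 kJ/s
shiners: 20/13 = 1.54 kJ/s
dragonfly nymphs: 7/12 = 0.583 kJ/s

dragonfly nymphs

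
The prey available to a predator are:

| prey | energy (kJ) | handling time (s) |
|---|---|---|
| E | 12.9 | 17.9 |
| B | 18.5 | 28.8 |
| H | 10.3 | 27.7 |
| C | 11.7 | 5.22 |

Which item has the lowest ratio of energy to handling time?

In descending order of E/h:
C: 11.7/5.22 = 2.24 kJ/s
E: 12.9/17.9 = 0.721 kJ/s
B: 18.5/28.8 = 0.642 kJ/s
H: 10.3/27.7 = 0.372 kJ/s

H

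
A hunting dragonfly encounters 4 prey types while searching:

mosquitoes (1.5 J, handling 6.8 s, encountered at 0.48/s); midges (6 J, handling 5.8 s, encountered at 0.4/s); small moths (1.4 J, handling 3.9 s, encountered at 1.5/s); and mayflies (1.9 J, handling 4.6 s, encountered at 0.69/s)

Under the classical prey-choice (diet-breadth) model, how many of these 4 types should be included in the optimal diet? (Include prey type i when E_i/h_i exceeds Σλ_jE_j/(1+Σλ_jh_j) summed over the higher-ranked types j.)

Profitabilities (E/h, J/s): midges 1.03, mayflies 0.413, small moths 0.359, mosquitoes 0.221. Add prey in this order while the next type's profitability exceeds the intake rate on those already taken.
Rate on top 1: 0.7229. mayflies: 0.413 < 0.7229 → exclude; stop.
Optimal diet: midges — 1 of 4 types.

1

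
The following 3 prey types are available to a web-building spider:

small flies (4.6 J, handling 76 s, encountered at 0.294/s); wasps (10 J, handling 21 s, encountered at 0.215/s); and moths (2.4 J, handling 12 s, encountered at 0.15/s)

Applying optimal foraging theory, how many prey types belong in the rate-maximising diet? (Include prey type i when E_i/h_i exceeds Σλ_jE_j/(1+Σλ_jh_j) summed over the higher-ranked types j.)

E/h in descending order: wasps 0.476, moths 0.2, small flies 0.0605 J/s. The optimal diet is the largest prefix of this list for which every included type satisfies E_i/h_i > R on the types above it.
Rate on top 1: 0.3898. moths: 0.2 < 0.3898 → exclude; stop.
Optimal diet: wasps — 1 of 3 types.

1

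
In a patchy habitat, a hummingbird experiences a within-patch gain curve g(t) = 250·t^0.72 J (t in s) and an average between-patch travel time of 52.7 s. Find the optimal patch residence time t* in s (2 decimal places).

135.51 s

By the marginal value theorem, leave when the instantaneous gain rate g'(t) equals the habitat-wide average g(t)/(T + t).
g'(t) = 0.72·250·t^-0.28. Setting 0.72·250·t^-0.28 = 250·t^0.72/(52.7+t) gives 0.72(52.7+t) = t, so 0.28·t = 0.72×52.7.
t* = 0.72×52.7/0.28 = 135.5 s.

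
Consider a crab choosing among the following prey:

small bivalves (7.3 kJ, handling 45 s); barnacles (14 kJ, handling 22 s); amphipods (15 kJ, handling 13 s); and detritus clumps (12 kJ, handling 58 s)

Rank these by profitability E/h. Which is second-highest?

barnacles

In descending order of E/h:
amphipods: 15/13 = 1.15 kJ/s
barnacles: 14/22 = 0.636 kJ/s
detritus clumps: 12/58 = 0.207 kJ/s
small bivalves: 7.3/45 = 0.162 kJ/s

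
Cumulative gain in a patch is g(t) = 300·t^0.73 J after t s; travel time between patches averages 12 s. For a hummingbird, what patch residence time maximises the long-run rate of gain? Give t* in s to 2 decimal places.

32.44 s

By the marginal value theorem, leave when the instantaneous gain rate g'(t) equals the habitat-wide average g(t)/(T + t).
g'(t) = 0.73·300·t^-0.27. Setting 0.73·300·t^-0.27 = 300·t^0.73/(12+t) gives 0.73(12+t) = t, so 0.27·t = 0.73×12.
t* = 0.73×12/0.27 = 32.44 s.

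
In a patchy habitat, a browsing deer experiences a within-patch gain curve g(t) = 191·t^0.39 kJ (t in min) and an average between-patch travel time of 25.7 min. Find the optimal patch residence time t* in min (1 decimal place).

16.4 min

By the marginal value theorem, leave when the instantaneous gain rate g'(t) equals the habitat-wide average g(t)/(T + t).
g'(t) = 0.39·191·t^-0.61. Setting 0.39·191·t^-0.61 = 191·t^0.39/(25.7+t) gives 0.39(25.7+t) = t, so 0.61·t = 0.39×25.7.
t* = 0.39×25.7/0.61 = 16.43 min.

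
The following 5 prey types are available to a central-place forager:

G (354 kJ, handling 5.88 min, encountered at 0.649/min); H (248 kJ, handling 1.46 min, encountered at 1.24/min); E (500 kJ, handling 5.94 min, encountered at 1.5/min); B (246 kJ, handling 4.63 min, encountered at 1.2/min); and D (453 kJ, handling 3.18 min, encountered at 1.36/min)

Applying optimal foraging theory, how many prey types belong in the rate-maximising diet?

2

E/h in descending order: H 170, D 142, E 84.2, G 60.2, B 53.1 kJ/min. The optimal diet is the largest prefix of this list for which every included type satisfies E_i/h_i > R on the types above it.
Rate on top 1: 109.4. D: 142 > 109.4 → include.
Rate on top 2: 129.4. E: 84.2 < 129.4 → exclude; stop.
Optimal diet: H, D — 2 of 5 types.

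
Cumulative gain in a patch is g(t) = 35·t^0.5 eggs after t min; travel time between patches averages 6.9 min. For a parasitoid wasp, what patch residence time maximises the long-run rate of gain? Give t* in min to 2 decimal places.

By the marginal value theorem, leave when the instantaneous gain rate g'(t) equals the habitat-wide average g(t)/(T + t).
g'(t) = 0.5·35·t^-0.5. Setting 0.5·35·t^-0.5 = 35·t^0.5/(6.9+t) gives 0.5(6.9+t) = t, so 0.50·t = 0.5×6.9.
t* = 0.5×6.9/0.50 = 6.9 min.

6.90 min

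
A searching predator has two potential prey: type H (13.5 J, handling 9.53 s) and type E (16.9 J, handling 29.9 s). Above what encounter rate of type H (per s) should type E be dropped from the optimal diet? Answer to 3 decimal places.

0.070 per s

Drop type E once their profitability E₂/h₂ falls below the rate achievable on type H alone: E₂/h₂ = λE₁/(1 + λh₁).
Solve for λ: λE₁h₂ = E₂(1 + λh₁) → λ(E₁h₂ − E₂h₁) = E₂ → λ = E₂/(E₁h₂ − E₂h₁).
λ = 16.9/(13.5×29.9 − 16.9×9.53) = 16.9/242.6 = 0.06966 per s.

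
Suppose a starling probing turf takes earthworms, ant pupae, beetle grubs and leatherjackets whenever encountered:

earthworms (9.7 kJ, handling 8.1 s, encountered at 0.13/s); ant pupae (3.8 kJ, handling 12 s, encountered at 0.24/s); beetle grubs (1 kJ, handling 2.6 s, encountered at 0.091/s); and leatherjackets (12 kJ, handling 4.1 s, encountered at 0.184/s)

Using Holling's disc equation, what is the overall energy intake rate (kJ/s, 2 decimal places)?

0.75 kJ/s

R = Σλ_iE_i / (1 + Σλ_ih_i)
Numerator: 0.13×9.7 + 0.24×3.8 + 0.091×1 + 0.184×12 = 4.472
Denominator: 1 + 0.13×8.1 + 0.24×12 + 0.091×2.6 + 0.184×4.1 = 5.924
R = 4.472/5.924 = 0.7549 kJ/s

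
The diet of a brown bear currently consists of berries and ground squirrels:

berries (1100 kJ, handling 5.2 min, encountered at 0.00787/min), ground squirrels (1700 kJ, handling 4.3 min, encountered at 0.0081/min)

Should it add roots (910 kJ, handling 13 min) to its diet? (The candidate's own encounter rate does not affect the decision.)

On berries and ground squirrels alone, R = ΣλE/(1+Σλh) = 22.43/1.076 = 20.85 kJ/min.
Profitability of roots: 910/13 = 70 kJ/min.
Since 70 > R, including roots increases the long-run rate.

Yes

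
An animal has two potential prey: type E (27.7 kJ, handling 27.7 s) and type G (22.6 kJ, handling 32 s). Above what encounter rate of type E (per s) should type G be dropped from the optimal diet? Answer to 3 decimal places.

The zero-one rule: include type G iff E₂/h₂ > λE₁/(1+λh₁). Equality gives the switch point.
λE₁h₂ = E₂ + λE₂h₁ ⇒ λ = E₂/(E₁h₂ − E₂h₁) = 22.6/(886.4 − 626) = 0.0868 per s.

0.087 per s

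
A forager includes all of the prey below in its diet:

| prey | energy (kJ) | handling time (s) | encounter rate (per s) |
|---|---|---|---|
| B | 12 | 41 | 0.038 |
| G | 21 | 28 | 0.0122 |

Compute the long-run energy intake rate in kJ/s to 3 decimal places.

0.246 kJ/s

R = Σλ_iE_i / (1 + Σλ_ih_i)
Numerator: 0.038×12 + 0.0122×21 = 0.7122
Denominator: 1 + 0.038×41 + 0.0122×28 = 2.9
R = 0.7122/2.9 = 0.2456 kJ/s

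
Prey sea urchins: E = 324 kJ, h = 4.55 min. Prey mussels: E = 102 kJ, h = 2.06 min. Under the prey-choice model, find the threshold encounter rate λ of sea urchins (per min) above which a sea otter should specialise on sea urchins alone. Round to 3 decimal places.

0.502 per min

At the threshold, the rate on sea urchins alone equals the profitability of mussels: λ·324/(1 + λ·4.55) = 102/2.06 = 49.51.
Rearranging, λ(324 − 49.51×4.55) = 49.51, so λ = 49.51/98.71 = 0.5016 per min.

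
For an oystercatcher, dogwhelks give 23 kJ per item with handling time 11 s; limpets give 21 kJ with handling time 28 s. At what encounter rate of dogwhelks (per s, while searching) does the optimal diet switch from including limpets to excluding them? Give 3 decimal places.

0.051 per s

The zero-one rule: include limpets iff E₂/h₂ > λE₁/(1+λh₁). Equality gives the switch point.
λE₁h₂ = E₂ + λE₂h₁ ⇒ λ = E₂/(E₁h₂ − E₂h₁) = 21/(644 − 231) = 0.05085 per s.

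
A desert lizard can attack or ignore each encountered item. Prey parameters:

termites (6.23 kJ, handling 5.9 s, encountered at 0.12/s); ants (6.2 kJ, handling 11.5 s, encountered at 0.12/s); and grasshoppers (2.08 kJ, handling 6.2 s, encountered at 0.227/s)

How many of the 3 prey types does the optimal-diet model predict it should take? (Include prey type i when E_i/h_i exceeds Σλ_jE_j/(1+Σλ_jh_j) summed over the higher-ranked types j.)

2

E/h in descending order: termites 1.06, ants 0.539, grasshoppers 0.335 kJ/s. The optimal diet is the largest prefix of this list for which every included type satisfies E_i/h_i > R on the types above it.
Rate on top 1: 0.4377. ants: 0.539 > 0.4377 → include.
Rate on top 2: 0.483. grasshoppers: 0.335 < 0.483 → exclude; stop.
Optimal diet: termites, ants — 2 of 3 types.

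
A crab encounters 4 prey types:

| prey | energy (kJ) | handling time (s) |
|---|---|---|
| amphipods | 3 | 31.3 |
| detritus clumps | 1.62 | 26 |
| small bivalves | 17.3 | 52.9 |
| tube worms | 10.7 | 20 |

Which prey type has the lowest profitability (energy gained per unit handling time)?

In descending order of E/h:
tube worms: 10.7/20 = 0.535 kJ/s
small bivalves: 17.3/52.9 = 0.327 kJ/s
amphipods: 3/31.3 = 0.0958 kJ/s
detritus clumps: 1.62/26 = 0.0623 kJ/s

detritus clumps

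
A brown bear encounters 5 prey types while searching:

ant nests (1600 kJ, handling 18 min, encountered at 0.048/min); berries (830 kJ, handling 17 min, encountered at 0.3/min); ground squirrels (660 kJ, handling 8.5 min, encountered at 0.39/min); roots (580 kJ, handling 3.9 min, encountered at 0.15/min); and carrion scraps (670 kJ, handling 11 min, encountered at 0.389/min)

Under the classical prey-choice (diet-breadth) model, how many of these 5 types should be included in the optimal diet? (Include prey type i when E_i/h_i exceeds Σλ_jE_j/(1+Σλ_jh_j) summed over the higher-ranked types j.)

Rank by E/h (kJ/min): roots 149, ant nests 88.9, ground squirrels 77.6, carrion scraps 60.9, berries 48.8. Include each in turn until the next type's E/h falls below the running intake rate.
Rate on top 1: 54.89. ant nests: 88.9 > 54.89 → include.
Rate on top 2: 66.88. ground squirrels: 77.6 > 66.88 → include.
Rate on top 3: 73.07. carrion scraps: 60.9 < 73.07 → exclude; stop.
Optimal diet: roots, ant nests, ground squirrels — 3 of 5 types.

3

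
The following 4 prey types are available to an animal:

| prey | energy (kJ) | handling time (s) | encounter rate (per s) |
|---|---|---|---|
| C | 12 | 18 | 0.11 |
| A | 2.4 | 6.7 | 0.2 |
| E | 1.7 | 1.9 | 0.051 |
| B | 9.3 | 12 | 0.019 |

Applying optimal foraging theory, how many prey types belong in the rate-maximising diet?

3

E/h in descending order: E 0.895, B 0.775, C 0.667, A 0.358 kJ/s. The optimal diet is the largest prefix of this list for which every included type satisfies E_i/h_i > R on the types above it.
Rate on top 1: 0.07904. B: 0.775 > 0.07904 → include.
Rate on top 2: 0.1988. C: 0.667 > 0.1988 → include.
Rate on top 3: 0.4791. A: 0.358 < 0.4791 → exclude; stop.
Optimal diet: E, B, C — 3 of 4 types.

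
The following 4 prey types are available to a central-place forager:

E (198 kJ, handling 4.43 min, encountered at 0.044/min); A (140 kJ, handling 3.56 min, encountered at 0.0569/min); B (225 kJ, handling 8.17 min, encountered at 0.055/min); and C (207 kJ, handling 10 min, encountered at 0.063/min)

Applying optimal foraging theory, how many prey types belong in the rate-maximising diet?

Profitabilities (E/h, kJ/min): E 44.7, A 39.3, B 27.5, C 20.7. Add prey in this order while the next type's profitability exceeds the intake rate on those already taken.
Rate on top 1: 7.291. A: 39.3 > 7.291 → include.
Rate on top 2: 11.93. B: 27.5 > 11.93 → include.
Rate on top 3: 15.73. C: 20.7 > 15.73 → include.
Optimal diet: E, A, B, C — 4 of 4 types.

4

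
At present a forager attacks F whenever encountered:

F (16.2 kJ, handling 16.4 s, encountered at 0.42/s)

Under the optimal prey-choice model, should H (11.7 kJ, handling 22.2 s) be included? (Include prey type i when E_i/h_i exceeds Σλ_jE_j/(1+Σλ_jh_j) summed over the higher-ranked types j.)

Current rate: (0.42×16.2)/(1 + 0.42×16.4) = 0.8626 kJ/s.
Profitability of H: 11.7/22.2 = 0.527 kJ/s.
0.527 < 0.8626, so adding H would lower the average — exclude it.

No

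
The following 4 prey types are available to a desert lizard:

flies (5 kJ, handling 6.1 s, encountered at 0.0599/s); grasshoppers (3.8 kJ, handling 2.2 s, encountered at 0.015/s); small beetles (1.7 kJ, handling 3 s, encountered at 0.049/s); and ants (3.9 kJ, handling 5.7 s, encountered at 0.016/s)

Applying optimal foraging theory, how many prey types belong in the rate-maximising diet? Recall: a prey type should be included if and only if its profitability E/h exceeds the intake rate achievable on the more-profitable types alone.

Profitabilities (E/h, kJ/s): grasshoppers 1.73, flies 0.82, ants 0.684, small beetles 0.567. Add prey in this order while the next type's profitability exceeds the intake rate on those already taken.
Rate on top 1: 0.05518. flies: 0.82 > 0.05518 → include.
Rate on top 2: 0.2549. ants: 0.684 > 0.2549 → include.
Rate on top 3: 0.2812. small beetles: 0.567 > 0.2812 → include.
Optimal diet: grasshoppers, flies, ants, small beetles — 4 of 4 types.

4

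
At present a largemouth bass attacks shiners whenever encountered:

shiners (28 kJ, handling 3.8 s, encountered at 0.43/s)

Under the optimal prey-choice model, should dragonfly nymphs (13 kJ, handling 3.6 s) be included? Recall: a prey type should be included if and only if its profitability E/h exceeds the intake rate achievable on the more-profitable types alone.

No

On shiners alone, R = ΣλE/(1+Σλh) = 12.04/2.634 = 4.571 kJ/s.
Profitability of dragonfly nymphs: 13/3.6 = 3.611 kJ/s.
3.611 < 4.571, so adding dragonfly nymphs would lower the average — exclude it.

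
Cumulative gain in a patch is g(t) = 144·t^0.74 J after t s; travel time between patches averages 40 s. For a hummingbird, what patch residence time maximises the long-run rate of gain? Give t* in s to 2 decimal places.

113.85 s

Maximise g(t)/(T+t): set derivative to zero → g'(t)(T+t) = g(t).
g'(t) = 0.74·144·t^-0.26. Setting 0.74·144·t^-0.26 = 144·t^0.74/(40+t) gives 0.74(40+t) = t, so 0.26·t = 0.74×40.
t* = 0.74×40/0.26 = 113.8 s.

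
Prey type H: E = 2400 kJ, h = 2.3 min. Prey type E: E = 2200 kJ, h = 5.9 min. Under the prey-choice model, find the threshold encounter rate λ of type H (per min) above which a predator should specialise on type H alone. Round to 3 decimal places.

The zero-one rule: include type E iff E₂/h₂ > λE₁/(1+λh₁). Equality gives the switch point.
λE₁h₂ = E₂ + λE₂h₁ ⇒ λ = E₂/(E₁h₂ − E₂h₁) = 2200/(1.416e+04 − 5060) = 0.2418 per min.

0.242 per min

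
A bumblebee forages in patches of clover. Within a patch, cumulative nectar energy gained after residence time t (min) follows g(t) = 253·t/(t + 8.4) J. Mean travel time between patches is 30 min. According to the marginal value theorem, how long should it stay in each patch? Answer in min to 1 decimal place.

Optimal t* satisfies g'(t*) = g(t*)/(T + t*).
g'(t) = 253·8.4/(t + 8.4)². Setting 253·8.4/(t+8.4)² = 253t/[(t+8.4)(30+t)] gives 8.4(30+t) = t(t+8.4), so t² = 8.4×30 = 252.
t* = √252 = 15.87 min.

15.9 min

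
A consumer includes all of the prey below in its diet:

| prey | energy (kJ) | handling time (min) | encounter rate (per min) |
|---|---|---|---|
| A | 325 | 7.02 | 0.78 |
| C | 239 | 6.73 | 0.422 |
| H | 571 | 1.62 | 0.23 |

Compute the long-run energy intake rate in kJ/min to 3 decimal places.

R = (0.78×325 + 0.422×239 + 0.23×571) / (1 + 0.78×7.02 + 0.422×6.73 + 0.23×1.62) = 485.7/9.688 = 50.13 kJ/min.

50.132 kJ/min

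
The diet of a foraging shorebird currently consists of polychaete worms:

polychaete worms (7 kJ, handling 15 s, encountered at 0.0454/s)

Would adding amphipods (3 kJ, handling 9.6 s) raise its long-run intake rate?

On polychaete worms alone, R = ΣλE/(1+Σλh) = 0.3178/1.681 = 0.1891 kJ/s.
amphipods: E/h = 3/9.6 = 0.3125 kJ/s.
0.3125 > 0.1891, so adding amphipods raises the average — include it.

Yes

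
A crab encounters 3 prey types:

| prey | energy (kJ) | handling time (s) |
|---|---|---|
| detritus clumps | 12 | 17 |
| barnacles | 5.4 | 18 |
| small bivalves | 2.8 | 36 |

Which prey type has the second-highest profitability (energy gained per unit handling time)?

In descending order of E/h:
detritus clumps: 12/17 = 0.706 kJ/s
barnacles: 5.4/18 = 0.3 kJ/s
small bivalves: 2.8/36 = 0.0778 kJ/s

barnacles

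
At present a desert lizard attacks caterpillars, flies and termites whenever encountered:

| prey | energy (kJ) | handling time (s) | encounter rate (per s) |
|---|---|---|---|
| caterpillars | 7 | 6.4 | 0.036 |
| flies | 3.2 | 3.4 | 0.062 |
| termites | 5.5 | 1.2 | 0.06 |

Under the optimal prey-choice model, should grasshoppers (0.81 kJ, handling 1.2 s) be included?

Yes

On caterpillars, flies and termites alone, R = ΣλE/(1+Σλh) = 0.7804/1.513 = 0.5157 kJ/s.
Profitability of grasshoppers: 0.81/1.2 = 0.675 kJ/s.
Since 0.675 > R, including grasshoppers increases the long-run rate.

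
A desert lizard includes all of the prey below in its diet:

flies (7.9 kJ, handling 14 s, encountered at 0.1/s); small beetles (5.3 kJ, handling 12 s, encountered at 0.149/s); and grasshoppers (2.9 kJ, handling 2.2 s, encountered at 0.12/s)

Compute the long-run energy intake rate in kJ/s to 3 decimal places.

0.433 kJ/s

R = (0.1×7.9 + 0.149×5.3 + 0.12×2.9) / (1 + 0.1×14 + 0.149×12 + 0.12×2.2) = 1.928/4.452 = 0.433 kJ/s.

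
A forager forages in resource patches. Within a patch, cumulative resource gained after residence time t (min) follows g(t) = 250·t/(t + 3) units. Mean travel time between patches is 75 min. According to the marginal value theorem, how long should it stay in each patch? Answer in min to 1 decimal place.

15.0 min

By the marginal value theorem, leave when the instantaneous gain rate g'(t) equals the habitat-wide average g(t)/(T + t).
g'(t) = 250·3/(t + 3)². Setting 250·3/(t+3)² = 250t/[(t+3)(75+t)] gives 3(75+t) = t(t+3), so t² = 3×75 = 225.
t* = √225 = 15 min.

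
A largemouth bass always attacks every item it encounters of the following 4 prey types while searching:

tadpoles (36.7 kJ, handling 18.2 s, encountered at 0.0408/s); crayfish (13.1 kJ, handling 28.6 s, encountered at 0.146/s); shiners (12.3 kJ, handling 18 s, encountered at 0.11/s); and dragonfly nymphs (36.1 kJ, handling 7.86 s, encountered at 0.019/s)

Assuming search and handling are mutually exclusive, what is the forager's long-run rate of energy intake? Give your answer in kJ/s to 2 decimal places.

R = Σλ_iE_i / (1 + Σλ_ih_i)
Numerator: 0.0408×36.7 + 0.146×13.1 + 0.11×12.3 + 0.019×36.1 = 5.449
Denominator: 1 + 0.0408×18.2 + 0.146×28.6 + 0.11×18 + 0.019×7.86 = 8.047
R = 5.449/8.047 = 0.6771 kJ/s

0.68 kJ/s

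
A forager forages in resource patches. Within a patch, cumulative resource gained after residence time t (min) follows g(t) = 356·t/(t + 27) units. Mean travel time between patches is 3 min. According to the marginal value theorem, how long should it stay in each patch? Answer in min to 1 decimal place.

9.0 min

Maximise g(t)/(T+t): set derivative to zero → g'(t)(T+t) = g(t).
g'(t) = 356·27/(t + 27)². Setting 356·27/(t+27)² = 356t/[(t+27)(3+t)] gives 27(3+t) = t(t+27), so t² = 27×3 = 81.
t* = √81 = 9 min.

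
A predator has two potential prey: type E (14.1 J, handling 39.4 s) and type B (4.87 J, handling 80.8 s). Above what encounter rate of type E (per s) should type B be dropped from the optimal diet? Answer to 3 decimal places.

0.005 per s

The zero-one rule: include type B iff E₂/h₂ > λE₁/(1+λh₁). Equality gives the switch point.
λE₁h₂ = E₂ + λE₂h₁ ⇒ λ = E₂/(E₁h₂ − E₂h₁) = 4.87/(1139 − 191.9) = 0.00514 per s.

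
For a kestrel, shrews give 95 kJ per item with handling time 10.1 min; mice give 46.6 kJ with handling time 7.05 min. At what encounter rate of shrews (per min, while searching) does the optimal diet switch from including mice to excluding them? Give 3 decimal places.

Drop mice once their profitability E₂/h₂ falls below the rate achievable on shrews alone: E₂/h₂ = λE₁/(1 + λh₁).
Solve for λ: λE₁h₂ = E₂(1 + λh₁) → λ(E₁h₂ − E₂h₁) = E₂ → λ = E₂/(E₁h₂ − E₂h₁).
λ = 46.6/(95×7.05 − 46.6×10.1) = 46.6/199.1 = 0.2341 per min.

0.234 per min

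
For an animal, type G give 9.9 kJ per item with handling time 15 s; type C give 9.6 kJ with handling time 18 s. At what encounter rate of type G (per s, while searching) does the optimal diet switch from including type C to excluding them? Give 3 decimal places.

Drop type C once their profitability E₂/h₂ falls below the rate achievable on type G alone: E₂/h₂ = λE₁/(1 + λh₁).
Solve for λ: λE₁h₂ = E₂(1 + λh₁) → λ(E₁h₂ − E₂h₁) = E₂ → λ = E₂/(E₁h₂ − E₂h₁).
λ = 9.6/(9.9×18 − 9.6×15) = 9.6/34.2 = 0.2807 per s.

0.281 per s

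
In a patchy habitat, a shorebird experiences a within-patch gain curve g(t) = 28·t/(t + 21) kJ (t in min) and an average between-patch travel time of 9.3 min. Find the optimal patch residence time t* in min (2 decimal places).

13.97 min

By the marginal value theorem, leave when the instantaneous gain rate g'(t) equals the habitat-wide average g(t)/(T + t).
g'(t) = 28·21/(t + 21)². Setting 28·21/(t+21)² = 28t/[(t+21)(9.3+t)] gives 21(9.3+t) = t(t+21), so t² = 21×9.3 = 195.3.
t* = √195.3 = 13.97 min.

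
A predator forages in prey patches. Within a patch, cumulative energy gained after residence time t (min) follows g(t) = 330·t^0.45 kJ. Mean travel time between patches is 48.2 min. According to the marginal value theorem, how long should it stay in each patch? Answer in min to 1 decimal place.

39.4 min

By the marginal value theorem, leave when the instantaneous gain rate g'(t) equals the habitat-wide average g(t)/(T + t).
g'(t) = 0.45·330·t^-0.55. Setting 0.45·330·t^-0.55 = 330·t^0.45/(48.2+t) gives 0.45(48.2+t) = t, so 0.55·t = 0.45×48.2.
t* = 0.45×48.2/0.55 = 39.44 min.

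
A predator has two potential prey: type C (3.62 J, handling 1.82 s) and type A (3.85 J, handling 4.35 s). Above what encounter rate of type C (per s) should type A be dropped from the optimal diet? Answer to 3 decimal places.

At the threshold, the rate on type C alone equals the profitability of type A: λ·3.62/(1 + λ·1.82) = 3.85/4.35 = 0.8851.
Rearranging, λ(3.62 − 0.8851×1.82) = 0.8851, so λ = 0.8851/2.009 = 0.4405 per s.

0.441 per s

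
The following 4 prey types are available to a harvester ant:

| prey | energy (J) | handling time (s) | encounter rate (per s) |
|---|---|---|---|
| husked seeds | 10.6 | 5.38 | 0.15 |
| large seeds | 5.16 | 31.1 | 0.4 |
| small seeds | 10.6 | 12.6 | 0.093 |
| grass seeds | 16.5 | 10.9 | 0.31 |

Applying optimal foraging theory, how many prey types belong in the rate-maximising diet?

2

E/h in descending order: husked seeds 1.97, grass seeds 1.51, small seeds 0.841, large seeds 0.166 J/s. The optimal diet is the largest prefix of this list for which every included type satisfies E_i/h_i > R on the types above it.
Rate on top 1: 0.8799. grass seeds: 1.51 > 0.8799 → include.
Rate on top 2: 1.293. small seeds: 0.841 < 1.293 → exclude; stop.
Optimal diet: husked seeds, grass seeds — 2 of 4 types.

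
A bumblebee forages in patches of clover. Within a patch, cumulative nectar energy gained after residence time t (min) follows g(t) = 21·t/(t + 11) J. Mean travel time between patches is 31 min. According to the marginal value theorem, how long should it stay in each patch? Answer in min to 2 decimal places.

Maximise g(t)/(T+t): set derivative to zero → g'(t)(T+t) = g(t).
g'(t) = 21·11/(t + 11)². Setting 21·11/(t+11)² = 21t/[(t+11)(31+t)] gives 11(31+t) = t(t+11), so t² = 11×31 = 341.
t* = √341 = 18.47 min.

18.47 min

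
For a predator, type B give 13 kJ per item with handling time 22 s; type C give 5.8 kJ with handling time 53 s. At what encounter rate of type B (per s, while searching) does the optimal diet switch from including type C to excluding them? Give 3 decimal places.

The zero-one rule: include type C iff E₂/h₂ > λE₁/(1+λh₁). Equality gives the switch point.
λE₁h₂ = E₂ + λE₂h₁ ⇒ λ = E₂/(E₁h₂ − E₂h₁) = 5.8/(689 − 127.6) = 0.01033 per s.

0.010 per s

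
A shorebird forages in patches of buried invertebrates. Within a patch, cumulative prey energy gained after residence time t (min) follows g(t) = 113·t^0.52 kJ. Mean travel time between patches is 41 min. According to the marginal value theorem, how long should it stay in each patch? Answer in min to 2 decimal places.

By the marginal value theorem, leave when the instantaneous gain rate g'(t) equals the habitat-wide average g(t)/(T + t).
g'(t) = 0.52·113·t^-0.48. Setting 0.52·113·t^-0.48 = 113·t^0.52/(41+t) gives 0.52(41+t) = t, so 0.48·t = 0.52×41.
t* = 0.52×41/0.48 = 44.42 min.

44.42 min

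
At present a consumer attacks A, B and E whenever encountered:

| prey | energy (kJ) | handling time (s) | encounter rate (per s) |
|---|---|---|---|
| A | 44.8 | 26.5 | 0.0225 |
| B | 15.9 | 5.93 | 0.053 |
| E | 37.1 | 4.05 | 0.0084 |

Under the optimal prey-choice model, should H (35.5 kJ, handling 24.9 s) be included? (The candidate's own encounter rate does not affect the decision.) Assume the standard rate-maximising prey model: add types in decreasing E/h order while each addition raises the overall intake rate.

Yes

Current rate: (0.0225×44.8 + 0.053×15.9 + 0.0084×37.1)/(1 + 0.0225×26.5 + 0.053×5.93 + 0.0084×4.05) = 1.112 kJ/s.
Profitability of H: 35.5/24.9 = 1.426 kJ/s.
1.426 > 1.112, so adding H raises the average — include it.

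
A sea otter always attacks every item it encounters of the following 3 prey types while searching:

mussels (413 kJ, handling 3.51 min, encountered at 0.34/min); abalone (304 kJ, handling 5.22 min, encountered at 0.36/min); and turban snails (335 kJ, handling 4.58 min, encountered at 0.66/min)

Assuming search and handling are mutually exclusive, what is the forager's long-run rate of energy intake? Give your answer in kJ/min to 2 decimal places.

Energy encountered per unit search time: 0.34×413 + 0.36×304 + 0.66×335 = 471 kJ/min.
Handling time per unit search time: 0.34×3.51 + 0.36×5.22 + 0.66×4.58 = 6.095.
Rate = 471/(1 + 6.095) = 66.38 kJ/min.

66.38 kJ/min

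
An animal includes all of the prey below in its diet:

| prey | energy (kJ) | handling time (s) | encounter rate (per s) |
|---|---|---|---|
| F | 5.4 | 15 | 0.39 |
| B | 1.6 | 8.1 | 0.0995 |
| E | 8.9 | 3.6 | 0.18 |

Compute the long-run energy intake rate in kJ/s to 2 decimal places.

0.47 kJ/s

R = (0.39×5.4 + 0.0995×1.6 + 0.18×8.9) / (1 + 0.39×15 + 0.0995×8.1 + 0.18×3.6) = 3.867/8.304 = 0.4657 kJ/s.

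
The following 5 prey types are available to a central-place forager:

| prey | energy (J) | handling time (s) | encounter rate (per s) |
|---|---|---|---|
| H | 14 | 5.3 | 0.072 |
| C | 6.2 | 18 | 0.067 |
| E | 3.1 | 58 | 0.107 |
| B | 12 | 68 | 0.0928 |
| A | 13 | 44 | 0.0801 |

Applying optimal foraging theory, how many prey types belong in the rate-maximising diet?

1

E/h in descending order: H 2.64, C 0.344, A 0.295, B 0.176, E 0.0534 J/s. The optimal diet is the largest prefix of this list for which every included type satisfies E_i/h_i > R on the types above it.
Rate on top 1: 0.7296. C: 0.344 < 0.7296 → exclude; stop.
Optimal diet: H — 1 of 5 types.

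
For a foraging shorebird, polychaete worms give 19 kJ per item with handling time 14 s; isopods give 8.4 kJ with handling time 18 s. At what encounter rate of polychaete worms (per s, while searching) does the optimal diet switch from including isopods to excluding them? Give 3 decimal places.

0.037 per s

Drop isopods once their profitability E₂/h₂ falls below the rate achievable on polychaete worms alone: E₂/h₂ = λE₁/(1 + λh₁).
Solve for λ: λE₁h₂ = E₂(1 + λh₁) → λ(E₁h₂ − E₂h₁) = E₂ → λ = E₂/(E₁h₂ − E₂h₁).
λ = 8.4/(19×18 − 8.4×14) = 8.4/224.4 = 0.03743 per s.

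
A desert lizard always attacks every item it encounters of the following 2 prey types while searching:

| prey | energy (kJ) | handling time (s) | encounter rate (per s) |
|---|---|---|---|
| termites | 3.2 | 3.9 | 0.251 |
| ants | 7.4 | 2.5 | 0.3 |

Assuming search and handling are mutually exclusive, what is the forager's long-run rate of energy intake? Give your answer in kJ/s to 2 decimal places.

1.11 kJ/s

R = (0.251×3.2 + 0.3×7.4) / (1 + 0.251×3.9 + 0.3×2.5) = 3.023/2.729 = 1.108 kJ/s.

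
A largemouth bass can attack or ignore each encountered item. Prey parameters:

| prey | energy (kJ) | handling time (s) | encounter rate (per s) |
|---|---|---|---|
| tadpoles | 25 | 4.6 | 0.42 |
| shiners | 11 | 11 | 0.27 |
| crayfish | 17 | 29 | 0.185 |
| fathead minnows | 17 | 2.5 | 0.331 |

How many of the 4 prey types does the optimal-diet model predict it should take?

E/h in descending order: fathead minnows 6.8, tadpoles 5.43, shiners 1, crayfish 0.586 kJ/s. The optimal diet is the largest prefix of this list for which every included type satisfies E_i/h_i > R on the types above it.
Rate on top 1: 3.079. tadpoles: 5.43 > 3.079 → include.
Rate on top 2: 4.29. shiners: 1 < 4.29 → exclude; stop.
Optimal diet: fathead minnows, tadpoles — 2 of 4 types.

2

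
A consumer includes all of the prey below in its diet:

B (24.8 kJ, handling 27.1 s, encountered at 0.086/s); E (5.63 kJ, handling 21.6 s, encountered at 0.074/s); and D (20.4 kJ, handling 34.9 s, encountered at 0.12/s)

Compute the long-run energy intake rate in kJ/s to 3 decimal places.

0.548 kJ/s

R = (0.086×24.8 + 0.074×5.63 + 0.12×20.4) / (1 + 0.086×27.1 + 0.074×21.6 + 0.12×34.9) = 4.997/9.117 = 0.5481 kJ/s.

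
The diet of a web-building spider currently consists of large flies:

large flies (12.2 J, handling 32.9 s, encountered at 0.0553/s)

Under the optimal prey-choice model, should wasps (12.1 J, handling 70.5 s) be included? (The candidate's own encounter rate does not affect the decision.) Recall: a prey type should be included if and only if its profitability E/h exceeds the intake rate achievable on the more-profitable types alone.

On large flies alone, R = ΣλE/(1+Σλh) = 0.6747/2.819 = 0.2393 J/s.
Profitability of wasps: 12.1/70.5 = 0.1716 J/s.
Since 0.1716 < R, time spent handling wasps is better spent searching.

No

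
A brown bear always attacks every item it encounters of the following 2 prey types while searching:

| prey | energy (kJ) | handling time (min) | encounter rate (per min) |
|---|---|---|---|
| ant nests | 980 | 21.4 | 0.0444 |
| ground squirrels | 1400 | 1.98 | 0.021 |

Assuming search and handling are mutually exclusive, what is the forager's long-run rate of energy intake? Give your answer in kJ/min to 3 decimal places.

Energy encountered per unit search time: 0.0444×980 + 0.021×1400 = 72.91 kJ/min.
Handling time per unit search time: 0.0444×21.4 + 0.021×1.98 = 0.9917.
Rate = 72.91/(1 + 0.9917) = 36.61 kJ/min.

36.607 kJ/min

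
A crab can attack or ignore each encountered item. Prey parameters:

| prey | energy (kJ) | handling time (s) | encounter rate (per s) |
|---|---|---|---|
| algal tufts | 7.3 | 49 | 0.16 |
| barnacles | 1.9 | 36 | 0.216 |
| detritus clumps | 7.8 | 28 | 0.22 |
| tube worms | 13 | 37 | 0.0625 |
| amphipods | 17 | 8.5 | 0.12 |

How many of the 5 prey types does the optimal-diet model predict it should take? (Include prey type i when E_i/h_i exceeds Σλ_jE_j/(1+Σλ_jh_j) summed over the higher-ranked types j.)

1

E/h in descending order: amphipods 2, tube worms 0.351, detritus clumps 0.279, algal tufts 0.149, barnacles 0.0528 kJ/s. The optimal diet is the largest prefix of this list for which every included type satisfies E_i/h_i > R on the types above it.
Rate on top 1: 1.01. tube worms: 0.351 < 1.01 → exclude; stop.
Optimal diet: amphipods — 1 of 5 types.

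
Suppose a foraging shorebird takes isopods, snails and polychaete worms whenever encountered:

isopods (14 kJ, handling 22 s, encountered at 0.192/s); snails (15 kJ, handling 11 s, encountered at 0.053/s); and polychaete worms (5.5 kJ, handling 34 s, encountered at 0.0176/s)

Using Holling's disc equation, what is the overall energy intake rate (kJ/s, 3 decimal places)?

R = Σλ_iE_i / (1 + Σλ_ih_i)
Numerator: 0.192×14 + 0.053×15 + 0.0176×5.5 = 3.58
Denominator: 1 + 0.192×22 + 0.053×11 + 0.0176×34 = 6.405
R = 3.58/6.405 = 0.5589 kJ/s

0.559 kJ/s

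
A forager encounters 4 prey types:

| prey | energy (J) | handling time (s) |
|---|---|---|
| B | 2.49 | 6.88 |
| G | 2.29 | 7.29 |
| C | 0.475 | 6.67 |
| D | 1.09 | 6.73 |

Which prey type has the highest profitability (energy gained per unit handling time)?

B

In descending order of E/h:
B: 2.49/6.88 = 0.362 J/s
G: 2.29/7.29 = 0.314 J/s
D: 1.09/6.73 = 0.162 J/s
C: 0.475/6.67 = 0.0712 J/s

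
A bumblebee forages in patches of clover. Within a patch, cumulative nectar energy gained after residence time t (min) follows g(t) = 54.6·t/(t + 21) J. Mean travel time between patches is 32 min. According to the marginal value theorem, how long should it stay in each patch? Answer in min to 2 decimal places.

25.92 min

Optimal t* satisfies g'(t*) = g(t*)/(T + t*).
g'(t) = 54.6·21/(t + 21)². Setting 54.6·21/(t+21)² = 54.6t/[(t+21)(32+t)] gives 21(32+t) = t(t+21), so t² = 21×32 = 672.
t* = √672 = 25.92 min.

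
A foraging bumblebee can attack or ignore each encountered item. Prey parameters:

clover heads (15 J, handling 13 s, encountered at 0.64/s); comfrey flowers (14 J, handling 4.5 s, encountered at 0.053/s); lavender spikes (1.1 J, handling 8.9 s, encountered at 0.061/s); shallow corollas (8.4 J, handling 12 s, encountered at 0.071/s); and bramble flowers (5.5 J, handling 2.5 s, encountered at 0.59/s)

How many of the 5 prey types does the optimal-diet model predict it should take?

E/h in descending order: comfrey flowers 3.11, bramble flowers 2.2, clover heads 1.15, shallow corollas 0.7, lavender spikes 0.124 J/s. The optimal diet is the largest prefix of this list for which every included type satisfies E_i/h_i > R on the types above it.
Rate on top 1: 0.5991. bramble flowers: 2.2 > 0.5991 → include.
Rate on top 2: 1.469. clover heads: 1.15 < 1.469 → exclude; stop.
Optimal diet: comfrey flowers, bramble flowers — 2 of 5 types.

2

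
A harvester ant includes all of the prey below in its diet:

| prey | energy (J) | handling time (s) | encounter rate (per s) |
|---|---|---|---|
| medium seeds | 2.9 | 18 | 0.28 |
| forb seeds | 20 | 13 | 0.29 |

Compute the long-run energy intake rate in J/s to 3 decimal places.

R = (0.28×2.9 + 0.29×20) / (1 + 0.28×18 + 0.29×13) = 6.612/9.81 = 0.674 J/s.

0.674 J/s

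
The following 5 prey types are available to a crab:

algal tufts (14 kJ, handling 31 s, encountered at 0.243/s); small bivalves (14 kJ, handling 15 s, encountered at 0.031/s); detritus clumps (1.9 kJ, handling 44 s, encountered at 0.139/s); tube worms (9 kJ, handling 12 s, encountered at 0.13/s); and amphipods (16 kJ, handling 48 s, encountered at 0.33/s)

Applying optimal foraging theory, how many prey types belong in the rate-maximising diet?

2

E/h in descending order: small bivalves 0.933, tube worms 0.75, algal tufts 0.452, amphipods 0.333, detritus clumps 0.0432 kJ/s. The optimal diet is the largest prefix of this list for which every included type satisfies E_i/h_i > R on the types above it.
Rate on top 1: 0.2962. tube worms: 0.75 > 0.2962 → include.
Rate on top 2: 0.5302. algal tufts: 0.452 < 0.5302 → exclude; stop.
Optimal diet: small bivalves, tube worms — 2 of 5 types.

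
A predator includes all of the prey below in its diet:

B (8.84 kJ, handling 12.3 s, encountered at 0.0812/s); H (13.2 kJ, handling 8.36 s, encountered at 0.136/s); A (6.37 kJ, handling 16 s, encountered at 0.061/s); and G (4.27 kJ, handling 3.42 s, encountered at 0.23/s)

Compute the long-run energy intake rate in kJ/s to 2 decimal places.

0.79 kJ/s

R = (0.0812×8.84 + 0.136×13.2 + 0.061×6.37 + 0.23×4.27) / (1 + 0.0812×12.3 + 0.136×8.36 + 0.061×16 + 0.23×3.42) = 3.884/4.898 = 0.7929 kJ/s.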